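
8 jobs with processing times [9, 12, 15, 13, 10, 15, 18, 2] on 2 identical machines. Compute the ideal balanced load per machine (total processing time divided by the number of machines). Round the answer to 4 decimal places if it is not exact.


Total processing time = 9 + 12 + 15 + 13 + 10 + 15 + 18 + 2 = 94
Number of machines = 2
Ideal balanced load = 94 / 2 = 47.0

47.0


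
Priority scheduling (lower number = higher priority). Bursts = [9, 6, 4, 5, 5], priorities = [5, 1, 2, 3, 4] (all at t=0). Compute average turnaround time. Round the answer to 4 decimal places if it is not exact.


Sort by priority (ascending = highest first):
Order: [(1, 6), (2, 4), (3, 5), (4, 5), (5, 9)]
Completion times:
  Priority 1, burst=6, C=6
  Priority 2, burst=4, C=10
  Priority 3, burst=5, C=15
  Priority 4, burst=5, C=20
  Priority 5, burst=9, C=29
Average turnaround = 80/5 = 16.0

16.0


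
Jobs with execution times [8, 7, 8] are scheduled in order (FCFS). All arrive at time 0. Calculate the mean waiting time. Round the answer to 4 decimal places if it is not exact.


FCFS order (as given): [8, 7, 8]
Waiting times:
  Job 1: wait = 0
  Job 2: wait = 8
  Job 3: wait = 15
Sum of waiting times = 23
Average waiting time = 23/3 = 7.6667

7.6667


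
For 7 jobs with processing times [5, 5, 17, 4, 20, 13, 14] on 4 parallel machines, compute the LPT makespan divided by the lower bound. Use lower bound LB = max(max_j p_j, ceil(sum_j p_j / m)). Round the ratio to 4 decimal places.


LPT order: [20, 17, 14, 13, 5, 5, 4]
Machine loads after assignment: [20, 21, 19, 18]
LPT makespan = 21
Lower bound = max(max_job, ceil(total/4)) = max(20, 20) = 20
Ratio = 21 / 20 = 1.05

1.05


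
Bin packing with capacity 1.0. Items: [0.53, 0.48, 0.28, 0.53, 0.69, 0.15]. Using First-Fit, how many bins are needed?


Place items sequentially using First-Fit:
  Item 0.53 -> new Bin 1
  Item 0.48 -> new Bin 2
  Item 0.28 -> Bin 1 (now 0.81)
  Item 0.53 -> new Bin 3
  Item 0.69 -> new Bin 4
  Item 0.15 -> Bin 1 (now 0.96)
Total bins used = 4

4


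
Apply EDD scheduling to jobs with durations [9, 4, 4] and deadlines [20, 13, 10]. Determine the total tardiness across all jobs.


Sort by due date (EDD order): [(4, 10), (4, 13), (9, 20)]
Compute completion times and tardiness:
  Job 1: p=4, d=10, C=4, tardiness=max(0,4-10)=0
  Job 2: p=4, d=13, C=8, tardiness=max(0,8-13)=0
  Job 3: p=9, d=20, C=17, tardiness=max(0,17-20)=0
Total tardiness = 0

0


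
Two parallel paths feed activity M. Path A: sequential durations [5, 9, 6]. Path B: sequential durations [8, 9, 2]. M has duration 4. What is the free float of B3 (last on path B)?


ES(B3) = sum of predecessors on chain B = 17
EF(B3) = ES + duration = 17 + 2 = 19
Successor of B3 is M. ES(M) = max(sum(A), sum(B)) = max(20, 19) = 20
Free float = ES(successor) - EF(current) = 20 - 19 = 1

1


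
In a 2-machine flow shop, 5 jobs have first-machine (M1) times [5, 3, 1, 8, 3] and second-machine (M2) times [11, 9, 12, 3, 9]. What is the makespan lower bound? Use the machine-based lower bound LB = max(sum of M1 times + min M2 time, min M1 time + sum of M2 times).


LB1 = sum(M1 times) + min(M2 times) = 20 + 3 = 23
LB2 = min(M1 times) + sum(M2 times) = 1 + 44 = 45
Lower bound = max(LB1, LB2) = max(23, 45) = 45

45


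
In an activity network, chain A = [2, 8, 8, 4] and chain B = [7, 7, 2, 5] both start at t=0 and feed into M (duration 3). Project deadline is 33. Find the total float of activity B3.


Forward pass: ES(B3) = sum of predecessors on chain B = 14
EF = ES + duration = 14 + 2 = 16
Backward pass: LF(M) = deadline = 33; LS(M) = 33 - 3 = 30
LF(B3) = LS(M) - sum(successors on chain B) = 30 - 5 = 25
LS = LF - duration = 25 - 2 = 23
Total float = LS - ES = 23 - 14 = 9

9


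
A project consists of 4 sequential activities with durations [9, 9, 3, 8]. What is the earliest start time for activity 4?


Activity 4 starts after activities 1 through 3 complete.
Predecessor durations: [9, 9, 3]
ES = 9 + 9 + 3 = 21

21


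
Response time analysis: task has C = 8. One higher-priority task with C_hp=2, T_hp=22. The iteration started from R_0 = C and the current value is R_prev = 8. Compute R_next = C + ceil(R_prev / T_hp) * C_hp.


R_next = C + ceil(R_prev / T_hp) * C_hp
ceil(8 / 22) = ceil(0.3636) = 1
Interference = 1 * 2 = 2
R_next = 8 + 2 = 10

10


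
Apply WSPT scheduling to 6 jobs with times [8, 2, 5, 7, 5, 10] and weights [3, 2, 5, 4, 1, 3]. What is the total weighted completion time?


Compute p/w ratios and sort ascending (WSPT): [(2, 2), (5, 5), (7, 4), (8, 3), (10, 3), (5, 1)]
Compute weighted completion times:
  Job (p=2,w=2): C=2, w*C=2*2=4
  Job (p=5,w=5): C=7, w*C=5*7=35
  Job (p=7,w=4): C=14, w*C=4*14=56
  Job (p=8,w=3): C=22, w*C=3*22=66
  Job (p=10,w=3): C=32, w*C=3*32=96
  Job (p=5,w=1): C=37, w*C=1*37=37
Total weighted completion time = 294

294


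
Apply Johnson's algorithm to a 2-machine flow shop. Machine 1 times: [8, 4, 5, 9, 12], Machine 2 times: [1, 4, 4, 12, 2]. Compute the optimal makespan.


Apply Johnson's rule:
  Group 1 (a <= b): [(2, 4, 4), (4, 9, 12)]
  Group 2 (a > b): [(3, 5, 4), (5, 12, 2), (1, 8, 1)]
Optimal job order: [2, 4, 3, 5, 1]
Schedule:
  Job 2: M1 done at 4, M2 done at 8
  Job 4: M1 done at 13, M2 done at 25
  Job 3: M1 done at 18, M2 done at 29
  Job 5: M1 done at 30, M2 done at 32
  Job 1: M1 done at 38, M2 done at 39
Makespan = 39

39


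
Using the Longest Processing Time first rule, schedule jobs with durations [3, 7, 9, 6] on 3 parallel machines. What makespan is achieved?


Sort jobs in decreasing order (LPT): [9, 7, 6, 3]
Assign each job to the least loaded machine:
  Machine 1: jobs [9], load = 9
  Machine 2: jobs [7], load = 7
  Machine 3: jobs [6, 3], load = 9
Makespan = max load = 9

9


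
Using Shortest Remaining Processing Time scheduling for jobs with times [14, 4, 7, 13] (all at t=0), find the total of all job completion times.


Since all jobs arrive at t=0, SRPT equals SPT ordering.
SPT order: [4, 7, 13, 14]
Completion times:
  Job 1: p=4, C=4
  Job 2: p=7, C=11
  Job 3: p=13, C=24
  Job 4: p=14, C=38
Total completion time = 4 + 11 + 24 + 38 = 77

77


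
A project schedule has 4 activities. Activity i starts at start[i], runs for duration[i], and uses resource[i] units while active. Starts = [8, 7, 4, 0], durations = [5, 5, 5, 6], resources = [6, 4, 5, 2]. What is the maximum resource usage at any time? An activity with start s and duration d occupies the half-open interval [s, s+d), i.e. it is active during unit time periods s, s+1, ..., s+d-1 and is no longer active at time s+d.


Each activity i is active on [start_i, start_i + duration_i).
Compute total resource usage per time slot:
  t=0: active resources = [2], total = 2
  t=1: active resources = [2], total = 2
  t=2: active resources = [2], total = 2
  t=3: active resources = [2], total = 2
  t=4: active resources = [5, 2], total = 7
  t=5: active resources = [5, 2], total = 7
  t=6: active resources = [5], total = 5
  t=7: active resources = [4, 5], total = 9
  t=8: active resources = [6, 4, 5], total = 15
  t=9: active resources = [6, 4], total = 10
  t=10: active resources = [6, 4], total = 10
  t=11: active resources = [6, 4], total = 10
  t=12: active resources = [6], total = 6
Peak resource demand = 15

15


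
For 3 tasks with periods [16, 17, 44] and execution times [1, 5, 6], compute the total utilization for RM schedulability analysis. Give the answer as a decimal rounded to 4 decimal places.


Compute individual utilizations (exact fractions):
  Task 1: C/T = 1/16 (approx. 0.0625)
  Task 2: C/T = 5/17 (approx. 0.2941)
  Task 3: C/T = 6/44 = 3/22 (approx. 0.1364)
Total utilization U = 1/16 + 5/17 + 3/22 = 1475/2992
Rounded to 4 decimal places: U = 0.4930
RM (Liu & Layland) bound for 3 tasks = 0.779763; compare with U = 1475/2992 (approx. 0.492981)
U <= bound, so schedulable by RM sufficient condition.

0.4930


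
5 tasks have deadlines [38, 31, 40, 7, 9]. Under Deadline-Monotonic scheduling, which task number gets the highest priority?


Sort tasks by relative deadline (ascending):
  Task 4: deadline = 7
  Task 5: deadline = 9
  Task 2: deadline = 31
  Task 1: deadline = 38
  Task 3: deadline = 40
Priority order (highest first): [4, 5, 2, 1, 3]
Highest priority task = 4

4


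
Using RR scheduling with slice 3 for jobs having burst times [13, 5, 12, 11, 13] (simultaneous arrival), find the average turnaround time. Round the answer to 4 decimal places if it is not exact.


Time quantum = 3
Execution trace:
  J1 runs 3 units, time = 3
  J2 runs 3 units, time = 6
  J3 runs 3 units, time = 9
  J4 runs 3 units, time = 12
  J5 runs 3 units, time = 15
  J1 runs 3 units, time = 18
  J2 runs 2 units, time = 20
  J3 runs 3 units, time = 23
  J4 runs 3 units, time = 26
  J5 runs 3 units, time = 29
  J1 runs 3 units, time = 32
  J3 runs 3 units, time = 35
  J4 runs 3 units, time = 38
  J5 runs 3 units, time = 41
  J1 runs 3 units, time = 44
  J3 runs 3 units, time = 47
  J4 runs 2 units, time = 49
  J5 runs 3 units, time = 52
  J1 runs 1 units, time = 53
  J5 runs 1 units, time = 54
Finish times: [53, 20, 47, 49, 54]
Average turnaround = 223/5 = 44.6

44.6


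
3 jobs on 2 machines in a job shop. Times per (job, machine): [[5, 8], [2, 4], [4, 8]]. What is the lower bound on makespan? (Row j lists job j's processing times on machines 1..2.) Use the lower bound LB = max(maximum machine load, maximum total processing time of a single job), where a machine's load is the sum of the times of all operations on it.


Machine loads:
  Machine 1: 5 + 2 + 4 = 11
  Machine 2: 8 + 4 + 8 = 20
Max machine load = 20
Job totals:
  Job 1: 13
  Job 2: 6
  Job 3: 12
Max job total = 13
Lower bound = max(20, 13) = 20

20


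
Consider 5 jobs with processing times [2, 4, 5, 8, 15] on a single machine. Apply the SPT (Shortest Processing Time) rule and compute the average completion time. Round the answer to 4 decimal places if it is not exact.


Sort jobs by processing time (SPT order): [2, 4, 5, 8, 15]
Compute completion times sequentially:
  Job 1: processing = 2, completes at 2
  Job 2: processing = 4, completes at 6
  Job 3: processing = 5, completes at 11
  Job 4: processing = 8, completes at 19
  Job 5: processing = 15, completes at 34
Sum of completion times = 72
Average completion time = 72/5 = 14.4

14.4


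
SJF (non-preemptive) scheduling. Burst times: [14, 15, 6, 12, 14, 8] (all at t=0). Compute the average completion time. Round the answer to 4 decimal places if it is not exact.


SJF order (ascending): [6, 8, 12, 14, 14, 15]
Completion times:
  Job 1: burst=6, C=6
  Job 2: burst=8, C=14
  Job 3: burst=12, C=26
  Job 4: burst=14, C=40
  Job 5: burst=14, C=54
  Job 6: burst=15, C=69
Average completion = 209/6 = 34.8333

34.8333


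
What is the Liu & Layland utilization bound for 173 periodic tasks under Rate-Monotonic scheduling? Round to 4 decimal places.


Compute 2^(1/173) = 1.0040146684
Subtract 1: 1.0040146684 - 1 = 0.0040146684
Multiply by n: 173 * 0.0040146684 = 0.6945376332
Round to 4 dp: 0.6945

0.6945


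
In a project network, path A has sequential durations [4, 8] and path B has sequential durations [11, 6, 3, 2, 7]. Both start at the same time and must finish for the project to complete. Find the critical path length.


Path A total = 4 + 8 = 12
Path B total = 11 + 6 + 3 + 2 + 7 = 29
Critical path = longest path = max(12, 29) = 29

29


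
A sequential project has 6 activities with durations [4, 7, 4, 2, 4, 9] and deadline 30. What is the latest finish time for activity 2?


LF(activity 2) = deadline - sum of successor durations
Successors: activities 3 through 6 with durations [4, 2, 4, 9]
Sum of successor durations = 19
LF = 30 - 19 = 11

11


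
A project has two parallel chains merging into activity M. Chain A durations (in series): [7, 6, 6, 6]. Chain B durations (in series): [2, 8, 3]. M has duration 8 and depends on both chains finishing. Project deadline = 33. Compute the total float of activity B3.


Forward pass: ES(B3) = sum of predecessors on chain B = 10
EF = ES + duration = 10 + 3 = 13
Backward pass: LF(M) = deadline = 33; LS(M) = 33 - 8 = 25
LF(B3) = LS(M) - sum(successors on chain B) = 25 - 0 = 25
LS = LF - duration = 25 - 3 = 22
Total float = LS - ES = 22 - 10 = 12

12


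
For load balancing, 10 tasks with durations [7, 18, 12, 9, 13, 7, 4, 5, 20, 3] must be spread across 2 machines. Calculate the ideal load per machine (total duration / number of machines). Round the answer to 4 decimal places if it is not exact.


Total processing time = 7 + 18 + 12 + 9 + 13 + 7 + 4 + 5 + 20 + 3 = 98
Number of machines = 2
Ideal balanced load = 98 / 2 = 49.0

49.0


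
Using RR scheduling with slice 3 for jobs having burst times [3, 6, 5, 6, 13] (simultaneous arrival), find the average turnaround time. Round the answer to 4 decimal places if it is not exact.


Time quantum = 3
Execution trace:
  J1 runs 3 units, time = 3
  J2 runs 3 units, time = 6
  J3 runs 3 units, time = 9
  J4 runs 3 units, time = 12
  J5 runs 3 units, time = 15
  J2 runs 3 units, time = 18
  J3 runs 2 units, time = 20
  J4 runs 3 units, time = 23
  J5 runs 3 units, time = 26
  J5 runs 3 units, time = 29
  J5 runs 3 units, time = 32
  J5 runs 1 units, time = 33
Finish times: [3, 18, 20, 23, 33]
Average turnaround = 97/5 = 19.4

19.4


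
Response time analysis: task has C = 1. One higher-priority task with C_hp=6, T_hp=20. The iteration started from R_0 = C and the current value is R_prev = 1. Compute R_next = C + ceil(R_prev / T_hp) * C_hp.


R_next = C + ceil(R_prev / T_hp) * C_hp
ceil(1 / 20) = ceil(0.05) = 1
Interference = 1 * 6 = 6
R_next = 1 + 6 = 7

7


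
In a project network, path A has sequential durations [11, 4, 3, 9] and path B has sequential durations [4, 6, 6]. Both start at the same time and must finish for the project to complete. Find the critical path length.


Path A total = 11 + 4 + 3 + 9 = 27
Path B total = 4 + 6 + 6 = 16
Critical path = longest path = max(27, 16) = 27

27


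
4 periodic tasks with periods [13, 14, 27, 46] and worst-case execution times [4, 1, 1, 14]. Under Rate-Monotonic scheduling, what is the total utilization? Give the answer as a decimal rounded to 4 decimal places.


Compute individual utilizations (exact fractions):
  Task 1: C/T = 4/13 (approx. 0.3077)
  Task 2: C/T = 1/14 (approx. 0.0714)
  Task 3: C/T = 1/27 (approx. 0.037)
  Task 4: C/T = 14/46 = 7/23 (approx. 0.3043)
Total utilization U = 4/13 + 1/14 + 1/27 + 7/23 = 81433/113022
Rounded to 4 decimal places: U = 0.7205
RM (Liu & Layland) bound for 4 tasks = 0.756828; compare with U = 81433/113022 (approx. 0.720506)
U <= bound, so schedulable by RM sufficient condition.

0.7205


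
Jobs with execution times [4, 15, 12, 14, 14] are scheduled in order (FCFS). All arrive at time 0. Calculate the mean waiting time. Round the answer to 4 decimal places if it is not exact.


FCFS order (as given): [4, 15, 12, 14, 14]
Waiting times:
  Job 1: wait = 0
  Job 2: wait = 4
  Job 3: wait = 19
  Job 4: wait = 31
  Job 5: wait = 45
Sum of waiting times = 99
Average waiting time = 99/5 = 19.8

19.8


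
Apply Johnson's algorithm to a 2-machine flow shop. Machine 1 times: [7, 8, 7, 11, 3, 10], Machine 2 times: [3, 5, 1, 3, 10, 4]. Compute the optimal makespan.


Apply Johnson's rule:
  Group 1 (a <= b): [(5, 3, 10)]
  Group 2 (a > b): [(2, 8, 5), (6, 10, 4), (1, 7, 3), (4, 11, 3), (3, 7, 1)]
Optimal job order: [5, 2, 6, 1, 4, 3]
Schedule:
  Job 5: M1 done at 3, M2 done at 13
  Job 2: M1 done at 11, M2 done at 18
  Job 6: M1 done at 21, M2 done at 25
  Job 1: M1 done at 28, M2 done at 31
  Job 4: M1 done at 39, M2 done at 42
  Job 3: M1 done at 46, M2 done at 47
Makespan = 47

47


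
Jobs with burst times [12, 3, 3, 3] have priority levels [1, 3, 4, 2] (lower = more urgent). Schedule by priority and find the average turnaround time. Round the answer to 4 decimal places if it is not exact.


Sort by priority (ascending = highest first):
Order: [(1, 12), (2, 3), (3, 3), (4, 3)]
Completion times:
  Priority 1, burst=12, C=12
  Priority 2, burst=3, C=15
  Priority 3, burst=3, C=18
  Priority 4, burst=3, C=21
Average turnaround = 66/4 = 16.5

16.5


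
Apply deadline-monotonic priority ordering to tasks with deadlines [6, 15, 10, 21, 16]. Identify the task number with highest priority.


Sort tasks by relative deadline (ascending):
  Task 1: deadline = 6
  Task 3: deadline = 10
  Task 2: deadline = 15
  Task 5: deadline = 16
  Task 4: deadline = 21
Priority order (highest first): [1, 3, 2, 5, 4]
Highest priority task = 1

1


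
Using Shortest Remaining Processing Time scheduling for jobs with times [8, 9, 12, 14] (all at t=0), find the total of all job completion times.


Since all jobs arrive at t=0, SRPT equals SPT ordering.
SPT order: [8, 9, 12, 14]
Completion times:
  Job 1: p=8, C=8
  Job 2: p=9, C=17
  Job 3: p=12, C=29
  Job 4: p=14, C=43
Total completion time = 8 + 17 + 29 + 43 = 97

97


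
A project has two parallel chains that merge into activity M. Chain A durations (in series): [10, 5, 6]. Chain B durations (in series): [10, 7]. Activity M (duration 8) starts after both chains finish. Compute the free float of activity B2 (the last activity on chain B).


ES(B2) = sum of predecessors on chain B = 10
EF(B2) = ES + duration = 10 + 7 = 17
Successor of B2 is M. ES(M) = max(sum(A), sum(B)) = max(21, 17) = 21
Free float = ES(successor) - EF(current) = 21 - 17 = 4

4


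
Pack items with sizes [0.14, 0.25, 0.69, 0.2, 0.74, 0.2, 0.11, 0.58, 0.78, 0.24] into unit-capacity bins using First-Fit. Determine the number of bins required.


Place items sequentially using First-Fit:
  Item 0.14 -> new Bin 1
  Item 0.25 -> Bin 1 (now 0.39)
  Item 0.69 -> new Bin 2
  Item 0.2 -> Bin 1 (now 0.59)
  Item 0.74 -> new Bin 3
  Item 0.2 -> Bin 1 (now 0.79)
  Item 0.11 -> Bin 1 (now 0.9)
  Item 0.58 -> new Bin 4
  Item 0.78 -> new Bin 5
  Item 0.24 -> Bin 2 (now 0.93)
Total bins used = 5

5


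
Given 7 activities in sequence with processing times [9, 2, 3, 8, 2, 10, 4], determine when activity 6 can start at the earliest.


Activity 6 starts after activities 1 through 5 complete.
Predecessor durations: [9, 2, 3, 8, 2]
ES = 9 + 2 + 3 + 8 + 2 = 24

24


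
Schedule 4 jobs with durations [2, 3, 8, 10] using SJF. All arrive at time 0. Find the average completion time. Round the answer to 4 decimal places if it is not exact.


SJF order (ascending): [2, 3, 8, 10]
Completion times:
  Job 1: burst=2, C=2
  Job 2: burst=3, C=5
  Job 3: burst=8, C=13
  Job 4: burst=10, C=23
Average completion = 43/4 = 10.75

10.75


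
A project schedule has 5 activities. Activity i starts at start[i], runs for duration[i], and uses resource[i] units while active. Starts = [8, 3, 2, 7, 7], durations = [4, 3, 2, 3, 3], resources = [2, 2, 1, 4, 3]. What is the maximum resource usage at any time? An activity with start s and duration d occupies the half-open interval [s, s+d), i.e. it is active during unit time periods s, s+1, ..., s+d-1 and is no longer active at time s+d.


Each activity i is active on [start_i, start_i + duration_i).
Compute total resource usage per time slot:
  t=0: active resources = [], total = 0
  t=1: active resources = [], total = 0
  t=2: active resources = [1], total = 1
  t=3: active resources = [2, 1], total = 3
  t=4: active resources = [2], total = 2
  t=5: active resources = [2], total = 2
  t=6: active resources = [], total = 0
  t=7: active resources = [4, 3], total = 7
  t=8: active resources = [2, 4, 3], total = 9
  t=9: active resources = [2, 4, 3], total = 9
  t=10: active resources = [2], total = 2
  t=11: active resources = [2], total = 2
Peak resource demand = 9

9


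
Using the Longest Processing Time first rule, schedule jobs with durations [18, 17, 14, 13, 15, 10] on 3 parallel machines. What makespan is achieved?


Sort jobs in decreasing order (LPT): [18, 17, 15, 14, 13, 10]
Assign each job to the least loaded machine:
  Machine 1: jobs [18, 10], load = 28
  Machine 2: jobs [17, 13], load = 30
  Machine 3: jobs [15, 14], load = 29
Makespan = max load = 30

30


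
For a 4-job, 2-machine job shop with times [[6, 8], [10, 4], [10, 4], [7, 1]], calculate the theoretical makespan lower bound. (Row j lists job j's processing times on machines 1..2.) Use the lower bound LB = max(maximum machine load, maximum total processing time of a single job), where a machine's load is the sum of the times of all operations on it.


Machine loads:
  Machine 1: 6 + 10 + 10 + 7 = 33
  Machine 2: 8 + 4 + 4 + 1 = 17
Max machine load = 33
Job totals:
  Job 1: 14
  Job 2: 14
  Job 3: 14
  Job 4: 8
Max job total = 14
Lower bound = max(33, 14) = 33

33


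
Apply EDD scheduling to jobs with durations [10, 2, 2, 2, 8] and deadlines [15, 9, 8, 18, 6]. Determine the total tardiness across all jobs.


Sort by due date (EDD order): [(8, 6), (2, 8), (2, 9), (10, 15), (2, 18)]
Compute completion times and tardiness:
  Job 1: p=8, d=6, C=8, tardiness=max(0,8-6)=2
  Job 2: p=2, d=8, C=10, tardiness=max(0,10-8)=2
  Job 3: p=2, d=9, C=12, tardiness=max(0,12-9)=3
  Job 4: p=10, d=15, C=22, tardiness=max(0,22-15)=7
  Job 5: p=2, d=18, C=24, tardiness=max(0,24-18)=6
Total tardiness = 20

20


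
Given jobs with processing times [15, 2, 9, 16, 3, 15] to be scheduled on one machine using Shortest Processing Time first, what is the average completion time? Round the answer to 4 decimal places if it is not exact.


Sort jobs by processing time (SPT order): [2, 3, 9, 15, 15, 16]
Compute completion times sequentially:
  Job 1: processing = 2, completes at 2
  Job 2: processing = 3, completes at 5
  Job 3: processing = 9, completes at 14
  Job 4: processing = 15, completes at 29
  Job 5: processing = 15, completes at 44
  Job 6: processing = 16, completes at 60
Sum of completion times = 154
Average completion time = 154/6 = 25.6667

25.6667


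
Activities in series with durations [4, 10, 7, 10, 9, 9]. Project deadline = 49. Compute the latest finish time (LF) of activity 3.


LF(activity 3) = deadline - sum of successor durations
Successors: activities 4 through 6 with durations [10, 9, 9]
Sum of successor durations = 28
LF = 49 - 28 = 21

21


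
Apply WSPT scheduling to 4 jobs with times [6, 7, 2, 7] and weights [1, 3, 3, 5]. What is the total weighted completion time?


Compute p/w ratios and sort ascending (WSPT): [(2, 3), (7, 5), (7, 3), (6, 1)]
Compute weighted completion times:
  Job (p=2,w=3): C=2, w*C=3*2=6
  Job (p=7,w=5): C=9, w*C=5*9=45
  Job (p=7,w=3): C=16, w*C=3*16=48
  Job (p=6,w=1): C=22, w*C=1*22=22
Total weighted completion time = 121

121


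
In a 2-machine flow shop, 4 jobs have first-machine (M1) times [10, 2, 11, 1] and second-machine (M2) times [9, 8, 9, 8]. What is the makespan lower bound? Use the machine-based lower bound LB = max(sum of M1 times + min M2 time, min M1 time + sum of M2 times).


LB1 = sum(M1 times) + min(M2 times) = 24 + 8 = 32
LB2 = min(M1 times) + sum(M2 times) = 1 + 34 = 35
Lower bound = max(LB1, LB2) = max(32, 35) = 35

35


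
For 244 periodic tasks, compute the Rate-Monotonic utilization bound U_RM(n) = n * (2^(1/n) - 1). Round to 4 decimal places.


Compute 2^(1/244) = 1.0028448059
Subtract 1: 1.0028448059 - 1 = 0.0028448059
Multiply by n: 244 * 0.0028448059 = 0.6941326396
Round to 4 dp: 0.6941

0.6941


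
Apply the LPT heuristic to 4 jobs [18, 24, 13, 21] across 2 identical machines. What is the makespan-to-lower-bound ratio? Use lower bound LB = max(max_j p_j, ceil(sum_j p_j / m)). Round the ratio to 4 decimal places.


LPT order: [24, 21, 18, 13]
Machine loads after assignment: [37, 39]
LPT makespan = 39
Lower bound = max(max_job, ceil(total/2)) = max(24, 38) = 38
Ratio = 39 / 38 = 1.0263

1.0263


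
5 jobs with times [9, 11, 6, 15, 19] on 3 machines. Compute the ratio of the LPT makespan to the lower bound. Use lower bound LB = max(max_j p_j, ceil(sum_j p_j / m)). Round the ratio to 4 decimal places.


LPT order: [19, 15, 11, 9, 6]
Machine loads after assignment: [19, 21, 20]
LPT makespan = 21
Lower bound = max(max_job, ceil(total/3)) = max(19, 20) = 20
Ratio = 21 / 20 = 1.05

1.05


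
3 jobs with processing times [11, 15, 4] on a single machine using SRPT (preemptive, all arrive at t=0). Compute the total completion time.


Since all jobs arrive at t=0, SRPT equals SPT ordering.
SPT order: [4, 11, 15]
Completion times:
  Job 1: p=4, C=4
  Job 2: p=11, C=15
  Job 3: p=15, C=30
Total completion time = 4 + 15 + 30 = 49

49


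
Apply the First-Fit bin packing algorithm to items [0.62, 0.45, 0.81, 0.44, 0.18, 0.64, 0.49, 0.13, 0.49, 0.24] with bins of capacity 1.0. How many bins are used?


Place items sequentially using First-Fit:
  Item 0.62 -> new Bin 1
  Item 0.45 -> new Bin 2
  Item 0.81 -> new Bin 3
  Item 0.44 -> Bin 2 (now 0.89)
  Item 0.18 -> Bin 1 (now 0.8)
  Item 0.64 -> new Bin 4
  Item 0.49 -> new Bin 5
  Item 0.13 -> Bin 1 (now 0.93)
  Item 0.49 -> Bin 5 (now 0.98)
  Item 0.24 -> Bin 4 (now 0.88)
Total bins used = 5

5


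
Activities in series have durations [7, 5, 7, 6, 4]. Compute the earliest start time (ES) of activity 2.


Activity 2 starts after activities 1 through 1 complete.
Predecessor durations: [7]
ES = 7 = 7

7


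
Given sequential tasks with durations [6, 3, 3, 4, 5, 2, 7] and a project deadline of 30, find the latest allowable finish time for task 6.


LF(activity 6) = deadline - sum of successor durations
Successors: activities 7 through 7 with durations [7]
Sum of successor durations = 7
LF = 30 - 7 = 23

23


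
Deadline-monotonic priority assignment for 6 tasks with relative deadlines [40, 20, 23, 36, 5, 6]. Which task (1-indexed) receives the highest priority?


Sort tasks by relative deadline (ascending):
  Task 5: deadline = 5
  Task 6: deadline = 6
  Task 2: deadline = 20
  Task 3: deadline = 23
  Task 4: deadline = 36
  Task 1: deadline = 40
Priority order (highest first): [5, 6, 2, 3, 4, 1]
Highest priority task = 5

5


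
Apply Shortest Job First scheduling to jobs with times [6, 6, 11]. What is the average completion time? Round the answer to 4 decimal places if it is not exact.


SJF order (ascending): [6, 6, 11]
Completion times:
  Job 1: burst=6, C=6
  Job 2: burst=6, C=12
  Job 3: burst=11, C=23
Average completion = 41/3 = 13.6667

13.6667


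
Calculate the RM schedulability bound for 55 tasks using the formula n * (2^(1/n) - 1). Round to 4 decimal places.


Compute 2^(1/55) = 1.0126824244
Subtract 1: 1.0126824244 - 1 = 0.0126824244
Multiply by n: 55 * 0.0126824244 = 0.6975333420
Round to 4 dp: 0.6975

0.6975


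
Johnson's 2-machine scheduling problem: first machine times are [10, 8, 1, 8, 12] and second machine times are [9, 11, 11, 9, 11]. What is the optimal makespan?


Apply Johnson's rule:
  Group 1 (a <= b): [(3, 1, 11), (2, 8, 11), (4, 8, 9)]
  Group 2 (a > b): [(5, 12, 11), (1, 10, 9)]
Optimal job order: [3, 2, 4, 5, 1]
Schedule:
  Job 3: M1 done at 1, M2 done at 12
  Job 2: M1 done at 9, M2 done at 23
  Job 4: M1 done at 17, M2 done at 32
  Job 5: M1 done at 29, M2 done at 43
  Job 1: M1 done at 39, M2 done at 52
Makespan = 52

52


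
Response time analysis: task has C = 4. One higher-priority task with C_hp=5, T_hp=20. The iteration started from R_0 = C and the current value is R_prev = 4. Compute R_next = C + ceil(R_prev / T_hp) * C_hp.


R_next = C + ceil(R_prev / T_hp) * C_hp
ceil(4 / 20) = ceil(0.2) = 1
Interference = 1 * 5 = 5
R_next = 4 + 5 = 9

9


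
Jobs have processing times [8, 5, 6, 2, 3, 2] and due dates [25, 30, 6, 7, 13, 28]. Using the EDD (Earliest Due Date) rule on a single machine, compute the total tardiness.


Sort by due date (EDD order): [(6, 6), (2, 7), (3, 13), (8, 25), (2, 28), (5, 30)]
Compute completion times and tardiness:
  Job 1: p=6, d=6, C=6, tardiness=max(0,6-6)=0
  Job 2: p=2, d=7, C=8, tardiness=max(0,8-7)=1
  Job 3: p=3, d=13, C=11, tardiness=max(0,11-13)=0
  Job 4: p=8, d=25, C=19, tardiness=max(0,19-25)=0
  Job 5: p=2, d=28, C=21, tardiness=max(0,21-28)=0
  Job 6: p=5, d=30, C=26, tardiness=max(0,26-30)=0
Total tardiness = 1

1


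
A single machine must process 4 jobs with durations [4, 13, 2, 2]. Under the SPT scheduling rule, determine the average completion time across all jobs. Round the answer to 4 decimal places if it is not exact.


Sort jobs by processing time (SPT order): [2, 2, 4, 13]
Compute completion times sequentially:
  Job 1: processing = 2, completes at 2
  Job 2: processing = 2, completes at 4
  Job 3: processing = 4, completes at 8
  Job 4: processing = 13, completes at 21
Sum of completion times = 35
Average completion time = 35/4 = 8.75

8.75


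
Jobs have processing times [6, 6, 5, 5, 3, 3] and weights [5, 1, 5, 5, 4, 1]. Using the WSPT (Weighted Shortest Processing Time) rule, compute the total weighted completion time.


Compute p/w ratios and sort ascending (WSPT): [(3, 4), (5, 5), (5, 5), (6, 5), (3, 1), (6, 1)]
Compute weighted completion times:
  Job (p=3,w=4): C=3, w*C=4*3=12
  Job (p=5,w=5): C=8, w*C=5*8=40
  Job (p=5,w=5): C=13, w*C=5*13=65
  Job (p=6,w=5): C=19, w*C=5*19=95
  Job (p=3,w=1): C=22, w*C=1*22=22
  Job (p=6,w=1): C=28, w*C=1*28=28
Total weighted completion time = 262

262


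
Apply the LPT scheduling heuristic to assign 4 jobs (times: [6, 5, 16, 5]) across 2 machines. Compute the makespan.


Sort jobs in decreasing order (LPT): [16, 6, 5, 5]
Assign each job to the least loaded machine:
  Machine 1: jobs [16], load = 16
  Machine 2: jobs [6, 5, 5], load = 16
Makespan = max load = 16

16


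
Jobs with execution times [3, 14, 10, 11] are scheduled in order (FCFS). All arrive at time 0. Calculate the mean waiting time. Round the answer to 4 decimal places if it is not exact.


FCFS order (as given): [3, 14, 10, 11]
Waiting times:
  Job 1: wait = 0
  Job 2: wait = 3
  Job 3: wait = 17
  Job 4: wait = 27
Sum of waiting times = 47
Average waiting time = 47/4 = 11.75

11.75


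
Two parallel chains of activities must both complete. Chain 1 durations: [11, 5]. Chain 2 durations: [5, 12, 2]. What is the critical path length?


Path A total = 11 + 5 = 16
Path B total = 5 + 12 + 2 = 19
Critical path = longest path = max(16, 19) = 19

19


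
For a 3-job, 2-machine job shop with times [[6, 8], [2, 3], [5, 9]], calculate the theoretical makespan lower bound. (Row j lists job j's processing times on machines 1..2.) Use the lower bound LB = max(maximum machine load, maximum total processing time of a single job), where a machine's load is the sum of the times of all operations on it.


Machine loads:
  Machine 1: 6 + 2 + 5 = 13
  Machine 2: 8 + 3 + 9 = 20
Max machine load = 20
Job totals:
  Job 1: 14
  Job 2: 5
  Job 3: 14
Max job total = 14
Lower bound = max(20, 14) = 20

20


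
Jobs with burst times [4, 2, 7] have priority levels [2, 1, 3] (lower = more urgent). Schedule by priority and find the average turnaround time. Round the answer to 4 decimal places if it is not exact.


Sort by priority (ascending = highest first):
Order: [(1, 2), (2, 4), (3, 7)]
Completion times:
  Priority 1, burst=2, C=2
  Priority 2, burst=4, C=6
  Priority 3, burst=7, C=13
Average turnaround = 21/3 = 7.0

7.0


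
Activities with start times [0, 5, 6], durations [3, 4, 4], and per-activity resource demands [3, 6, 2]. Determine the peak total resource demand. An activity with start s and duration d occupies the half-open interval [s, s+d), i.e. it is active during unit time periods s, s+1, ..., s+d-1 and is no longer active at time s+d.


Each activity i is active on [start_i, start_i + duration_i).
Compute total resource usage per time slot:
  t=0: active resources = [3], total = 3
  t=1: active resources = [3], total = 3
  t=2: active resources = [3], total = 3
  t=3: active resources = [], total = 0
  t=4: active resources = [], total = 0
  t=5: active resources = [6], total = 6
  t=6: active resources = [6, 2], total = 8
  t=7: active resources = [6, 2], total = 8
  t=8: active resources = [6, 2], total = 8
  t=9: active resources = [2], total = 2
Peak resource demand = 8

8


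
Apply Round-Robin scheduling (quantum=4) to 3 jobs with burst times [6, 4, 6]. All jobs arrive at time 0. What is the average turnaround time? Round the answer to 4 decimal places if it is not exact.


Time quantum = 4
Execution trace:
  J1 runs 4 units, time = 4
  J2 runs 4 units, time = 8
  J3 runs 4 units, time = 12
  J1 runs 2 units, time = 14
  J3 runs 2 units, time = 16
Finish times: [14, 8, 16]
Average turnaround = 38/3 = 12.6667

12.6667


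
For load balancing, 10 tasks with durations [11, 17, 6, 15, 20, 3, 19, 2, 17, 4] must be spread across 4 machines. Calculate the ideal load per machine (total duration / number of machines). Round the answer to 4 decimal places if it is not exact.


Total processing time = 11 + 17 + 6 + 15 + 20 + 3 + 19 + 2 + 17 + 4 = 114
Number of machines = 4
Ideal balanced load = 114 / 4 = 28.5

28.5


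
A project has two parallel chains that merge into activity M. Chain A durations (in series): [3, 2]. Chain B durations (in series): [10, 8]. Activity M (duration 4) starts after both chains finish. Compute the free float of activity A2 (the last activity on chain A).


ES(A2) = sum of predecessors on chain A = 3
EF(A2) = ES + duration = 3 + 2 = 5
Successor of A2 is M. ES(M) = max(sum(A), sum(B)) = max(5, 18) = 18
Free float = ES(successor) - EF(current) = 18 - 5 = 13

13


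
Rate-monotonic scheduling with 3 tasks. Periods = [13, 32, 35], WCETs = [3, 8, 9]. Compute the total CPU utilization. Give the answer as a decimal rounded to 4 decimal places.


Compute individual utilizations (exact fractions):
  Task 1: C/T = 3/13 (approx. 0.2308)
  Task 2: C/T = 8/32 = 1/4 (approx. 0.25)
  Task 3: C/T = 9/35 (approx. 0.2571)
Total utilization U = 3/13 + 1/4 + 9/35 = 1343/1820
Rounded to 4 decimal places: U = 0.7379
RM (Liu & Layland) bound for 3 tasks = 0.779763; compare with U = 1343/1820 (approx. 0.737912)
U <= bound, so schedulable by RM sufficient condition.

0.7379


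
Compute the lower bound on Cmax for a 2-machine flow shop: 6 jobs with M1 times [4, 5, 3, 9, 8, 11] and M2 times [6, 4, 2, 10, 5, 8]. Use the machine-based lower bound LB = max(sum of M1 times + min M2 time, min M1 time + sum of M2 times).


LB1 = sum(M1 times) + min(M2 times) = 40 + 2 = 42
LB2 = min(M1 times) + sum(M2 times) = 3 + 35 = 38
Lower bound = max(LB1, LB2) = max(42, 38) = 42

42


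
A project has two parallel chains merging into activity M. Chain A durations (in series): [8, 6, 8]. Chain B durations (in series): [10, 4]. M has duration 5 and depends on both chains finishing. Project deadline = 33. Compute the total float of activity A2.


Forward pass: ES(A2) = sum of predecessors on chain A = 8
EF = ES + duration = 8 + 6 = 14
Backward pass: LF(M) = deadline = 33; LS(M) = 33 - 5 = 28
LF(A2) = LS(M) - sum(successors on chain A) = 28 - 8 = 20
LS = LF - duration = 20 - 6 = 14
Total float = LS - ES = 14 - 8 = 6

6


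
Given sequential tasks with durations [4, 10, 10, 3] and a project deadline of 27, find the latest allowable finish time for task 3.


LF(activity 3) = deadline - sum of successor durations
Successors: activities 4 through 4 with durations [3]
Sum of successor durations = 3
LF = 27 - 3 = 24

24


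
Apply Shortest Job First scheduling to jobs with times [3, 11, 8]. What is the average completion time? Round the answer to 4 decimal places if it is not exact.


SJF order (ascending): [3, 8, 11]
Completion times:
  Job 1: burst=3, C=3
  Job 2: burst=8, C=11
  Job 3: burst=11, C=22
Average completion = 36/3 = 12.0

12.0


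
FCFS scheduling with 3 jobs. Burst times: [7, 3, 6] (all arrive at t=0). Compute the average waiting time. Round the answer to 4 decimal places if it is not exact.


FCFS order (as given): [7, 3, 6]
Waiting times:
  Job 1: wait = 0
  Job 2: wait = 7
  Job 3: wait = 10
Sum of waiting times = 17
Average waiting time = 17/3 = 5.6667

5.6667


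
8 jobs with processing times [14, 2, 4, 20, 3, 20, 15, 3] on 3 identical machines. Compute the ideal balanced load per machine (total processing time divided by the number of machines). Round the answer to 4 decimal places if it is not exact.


Total processing time = 14 + 2 + 4 + 20 + 3 + 20 + 15 + 3 = 81
Number of machines = 3
Ideal balanced load = 81 / 3 = 27.0

27.0


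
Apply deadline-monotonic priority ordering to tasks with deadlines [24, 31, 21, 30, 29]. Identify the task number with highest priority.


Sort tasks by relative deadline (ascending):
  Task 3: deadline = 21
  Task 1: deadline = 24
  Task 5: deadline = 29
  Task 4: deadline = 30
  Task 2: deadline = 31
Priority order (highest first): [3, 1, 5, 4, 2]
Highest priority task = 3

3


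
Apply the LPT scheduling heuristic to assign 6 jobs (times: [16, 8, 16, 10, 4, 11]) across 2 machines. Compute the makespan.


Sort jobs in decreasing order (LPT): [16, 16, 11, 10, 8, 4]
Assign each job to the least loaded machine:
  Machine 1: jobs [16, 11, 4], load = 31
  Machine 2: jobs [16, 10, 8], load = 34
Makespan = max load = 34

34


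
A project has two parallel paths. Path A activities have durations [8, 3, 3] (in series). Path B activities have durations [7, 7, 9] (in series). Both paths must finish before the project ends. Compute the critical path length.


Path A total = 8 + 3 + 3 = 14
Path B total = 7 + 7 + 9 = 23
Critical path = longest path = max(14, 23) = 23

23


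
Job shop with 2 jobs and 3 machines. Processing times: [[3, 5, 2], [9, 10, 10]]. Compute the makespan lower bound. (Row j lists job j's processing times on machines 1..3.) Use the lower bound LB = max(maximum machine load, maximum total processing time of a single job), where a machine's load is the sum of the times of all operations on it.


Machine loads:
  Machine 1: 3 + 9 = 12
  Machine 2: 5 + 10 = 15
  Machine 3: 2 + 10 = 12
Max machine load = 15
Job totals:
  Job 1: 10
  Job 2: 29
Max job total = 29
Lower bound = max(15, 29) = 29

29


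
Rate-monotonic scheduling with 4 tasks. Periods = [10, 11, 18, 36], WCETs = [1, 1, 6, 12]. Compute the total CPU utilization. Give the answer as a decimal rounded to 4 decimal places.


Compute individual utilizations (exact fractions):
  Task 1: C/T = 1/10 (approx. 0.1)
  Task 2: C/T = 1/11 (approx. 0.0909)
  Task 3: C/T = 6/18 = 1/3 (approx. 0.3333)
  Task 4: C/T = 12/36 = 1/3 (approx. 0.3333)
Total utilization U = 1/10 + 1/11 + 1/3 + 1/3 = 283/330
Rounded to 4 decimal places: U = 0.8576
RM (Liu & Layland) bound for 4 tasks = 0.756828; compare with U = 283/330 (approx. 0.857576)
bound < U <= 1, so the RM sufficient condition is not met (inconclusive; an exact test such as response-time analysis is needed).

0.8576


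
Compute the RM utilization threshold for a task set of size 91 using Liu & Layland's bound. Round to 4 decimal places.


Compute 2^(1/91) = 1.0076460851
Subtract 1: 1.0076460851 - 1 = 0.0076460851
Multiply by n: 91 * 0.0076460851 = 0.6957937441
Round to 4 dp: 0.6958

0.6958


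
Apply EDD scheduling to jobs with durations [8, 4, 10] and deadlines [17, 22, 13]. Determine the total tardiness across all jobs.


Sort by due date (EDD order): [(10, 13), (8, 17), (4, 22)]
Compute completion times and tardiness:
  Job 1: p=10, d=13, C=10, tardiness=max(0,10-13)=0
  Job 2: p=8, d=17, C=18, tardiness=max(0,18-17)=1
  Job 3: p=4, d=22, C=22, tardiness=max(0,22-22)=0
Total tardiness = 1

1


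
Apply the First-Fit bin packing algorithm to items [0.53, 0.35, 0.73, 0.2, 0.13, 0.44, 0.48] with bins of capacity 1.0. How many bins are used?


Place items sequentially using First-Fit:
  Item 0.53 -> new Bin 1
  Item 0.35 -> Bin 1 (now 0.88)
  Item 0.73 -> new Bin 2
  Item 0.2 -> Bin 2 (now 0.93)
  Item 0.13 -> new Bin 3
  Item 0.44 -> Bin 3 (now 0.57)
  Item 0.48 -> new Bin 4
Total bins used = 4

4


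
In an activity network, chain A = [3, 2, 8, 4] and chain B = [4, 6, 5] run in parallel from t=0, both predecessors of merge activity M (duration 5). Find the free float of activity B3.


ES(B3) = sum of predecessors on chain B = 10
EF(B3) = ES + duration = 10 + 5 = 15
Successor of B3 is M. ES(M) = max(sum(A), sum(B)) = max(17, 15) = 17
Free float = ES(successor) - EF(current) = 17 - 15 = 2

2
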